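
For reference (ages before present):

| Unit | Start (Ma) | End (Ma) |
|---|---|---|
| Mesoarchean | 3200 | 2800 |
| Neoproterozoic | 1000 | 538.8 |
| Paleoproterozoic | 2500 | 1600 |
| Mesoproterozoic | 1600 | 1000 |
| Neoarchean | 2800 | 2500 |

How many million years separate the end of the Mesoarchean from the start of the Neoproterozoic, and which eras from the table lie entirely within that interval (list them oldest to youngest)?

End of Mesoarchean = 2800 Ma; start of Neoproterozoic = 1000 Ma.
Gap = 2800 − 1000 = 1800 Myr.
Eras wholly inside 2800–1000 Ma: Neoarchean (2800–2500), Paleoproterozoic (2500–1600), Mesoproterozoic (1600–1000).

1800 million years; Neoarchean, Paleoproterozoic, Mesoproterozoic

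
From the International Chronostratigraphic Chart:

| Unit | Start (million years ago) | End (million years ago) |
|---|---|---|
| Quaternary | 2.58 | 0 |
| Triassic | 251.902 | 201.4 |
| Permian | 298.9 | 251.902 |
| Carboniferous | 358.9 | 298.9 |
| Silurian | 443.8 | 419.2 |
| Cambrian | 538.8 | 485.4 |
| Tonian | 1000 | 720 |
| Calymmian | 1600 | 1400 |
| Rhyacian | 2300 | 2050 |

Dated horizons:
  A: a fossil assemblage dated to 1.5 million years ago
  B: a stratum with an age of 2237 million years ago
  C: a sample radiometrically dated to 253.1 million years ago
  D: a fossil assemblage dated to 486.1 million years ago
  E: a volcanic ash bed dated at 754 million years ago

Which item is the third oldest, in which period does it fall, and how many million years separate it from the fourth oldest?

D, in the Cambrian; 233 million years to C

Sorted oldest-first by Ma: B (2237), E (754), D (486.1), C (253.1), A (1.5).
The third oldest is D at 486.1 Ma, which lies in 538.8–485.4 Ma: the Cambrian.
The fourth oldest is C at 253.1 Ma; separation = |486.1 − 253.1| = 233 Myr.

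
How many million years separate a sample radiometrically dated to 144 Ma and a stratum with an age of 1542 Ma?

1398 million years

1542 − 144 = 1398 million years.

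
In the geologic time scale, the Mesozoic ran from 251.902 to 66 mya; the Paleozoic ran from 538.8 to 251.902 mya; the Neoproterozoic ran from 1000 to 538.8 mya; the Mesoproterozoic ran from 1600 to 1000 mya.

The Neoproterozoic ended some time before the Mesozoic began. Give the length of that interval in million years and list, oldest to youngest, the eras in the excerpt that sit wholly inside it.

286.898 million years; Paleozoic

End of Neoproterozoic = 538.8 Ma; start of Mesozoic = 251.902 Ma.
Gap = 538.8 − 251.902 = 286.898 Myr.
Eras wholly inside 538.8–251.902 Ma: Paleozoic (538.8–251.902).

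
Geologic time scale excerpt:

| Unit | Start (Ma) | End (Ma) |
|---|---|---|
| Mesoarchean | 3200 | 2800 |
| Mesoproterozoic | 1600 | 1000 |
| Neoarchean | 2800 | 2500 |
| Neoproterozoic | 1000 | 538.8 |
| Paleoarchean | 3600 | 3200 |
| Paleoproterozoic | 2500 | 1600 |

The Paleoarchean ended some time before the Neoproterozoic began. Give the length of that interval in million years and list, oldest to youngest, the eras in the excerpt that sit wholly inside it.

2200 million years; Mesoarchean, Neoarchean, Paleoproterozoic, Mesoproterozoic

End of Paleoarchean = 3200 Ma; start of Neoproterozoic = 1000 Ma.
Gap = 3200 − 1000 = 2200 Myr.
Eras wholly inside 3200–1000 Ma: Mesoarchean (3200–2800), Neoarchean (2800–2500), Paleoproterozoic (2500–1600), Mesoproterozoic (1600–1000).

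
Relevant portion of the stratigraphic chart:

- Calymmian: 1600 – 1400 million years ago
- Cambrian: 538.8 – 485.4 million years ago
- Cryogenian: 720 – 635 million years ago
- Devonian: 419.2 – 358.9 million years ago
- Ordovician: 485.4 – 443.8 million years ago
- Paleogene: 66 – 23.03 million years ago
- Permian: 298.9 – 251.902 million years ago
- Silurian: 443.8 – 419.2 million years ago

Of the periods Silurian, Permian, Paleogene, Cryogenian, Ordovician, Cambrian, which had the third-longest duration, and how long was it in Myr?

Start − end for each: Silurian 443.8 − 419.2 = 24.6; Permian 298.9 − 251.902 = 46.998; Paleogene 66 − 23.03 = 42.97; Cryogenian 720 − 635 = 85; Ordovician 485.4 − 443.8 = 41.6; Cambrian 538.8 − 485.4 = 53.4.
Ranking these from longest: Cryogenian > Cambrian > Permian > Paleogene > Ordovician > Silurian.
Position 3 in that ranking is Permian, which lasted 46.998 Myr.

Permian, 46.998 million years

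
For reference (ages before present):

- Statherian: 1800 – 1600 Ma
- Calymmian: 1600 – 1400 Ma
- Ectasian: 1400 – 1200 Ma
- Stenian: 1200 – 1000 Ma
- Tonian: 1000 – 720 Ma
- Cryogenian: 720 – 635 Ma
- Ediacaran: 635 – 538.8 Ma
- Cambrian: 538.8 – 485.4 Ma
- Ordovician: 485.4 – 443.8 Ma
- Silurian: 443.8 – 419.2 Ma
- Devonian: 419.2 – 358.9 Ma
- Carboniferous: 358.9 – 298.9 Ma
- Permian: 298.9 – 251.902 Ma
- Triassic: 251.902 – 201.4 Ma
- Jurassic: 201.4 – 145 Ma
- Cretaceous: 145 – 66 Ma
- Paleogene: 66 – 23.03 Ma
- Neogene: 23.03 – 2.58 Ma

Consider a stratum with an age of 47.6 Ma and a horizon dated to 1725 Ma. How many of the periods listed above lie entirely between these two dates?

1725 Ma sits inside the Statherian (1800–1600) and 47.6 Ma inside the Paleogene (66–23.03); neither of those is wholly between the two dates.
The listed periods lying completely between them are Calymmian, Ectasian, Stenian, Tonian, Cryogenian, Ediacaran, Cambrian, Ordovician, Silurian, Devonian, Carboniferous, Permian, Triassic, Jurassic, Cretaceous — 15 in all.

15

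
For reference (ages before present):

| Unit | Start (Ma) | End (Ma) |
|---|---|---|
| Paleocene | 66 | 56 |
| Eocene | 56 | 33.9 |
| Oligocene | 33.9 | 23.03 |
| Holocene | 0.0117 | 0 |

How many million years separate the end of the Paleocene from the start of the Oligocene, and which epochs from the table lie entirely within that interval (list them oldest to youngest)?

22.1 million years; Eocene

The Paleocene closes at 56 Ma and the Oligocene opens at 33.9 Ma, so the interval is 56 − 33.9 = 22.1 Myr.
An epoch fits inside if it starts at or after 56 Ma and ends at or before 33.9 Ma; oldest first that gives Eocene.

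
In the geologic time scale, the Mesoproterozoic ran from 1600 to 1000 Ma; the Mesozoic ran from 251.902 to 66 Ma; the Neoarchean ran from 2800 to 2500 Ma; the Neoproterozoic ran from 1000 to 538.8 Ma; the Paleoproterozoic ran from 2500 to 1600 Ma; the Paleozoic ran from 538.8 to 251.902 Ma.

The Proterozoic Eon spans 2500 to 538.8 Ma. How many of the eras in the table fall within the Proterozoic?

Eras inside 2500–538.8 Ma: Paleoproterozoic, Mesoproterozoic, Neoproterozoic — 3 in total.

3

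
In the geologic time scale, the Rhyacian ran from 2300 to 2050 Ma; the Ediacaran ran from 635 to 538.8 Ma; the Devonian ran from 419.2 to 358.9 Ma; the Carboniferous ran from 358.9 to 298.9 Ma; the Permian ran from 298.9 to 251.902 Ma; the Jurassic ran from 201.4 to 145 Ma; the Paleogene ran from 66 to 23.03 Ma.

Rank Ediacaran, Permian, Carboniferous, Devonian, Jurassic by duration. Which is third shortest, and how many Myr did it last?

Carboniferous, 60 million years

Durations: Ediacaran 96.2; Permian 46.998; Carboniferous 60; Devonian 60.3; Jurassic 56.4 Myr.
Sorted shortest-first: Permian (46.998), Jurassic (56.4), Carboniferous (60), Devonian (60.3), Ediacaran (96.2).
The third shortest is Carboniferous at 60 Myr.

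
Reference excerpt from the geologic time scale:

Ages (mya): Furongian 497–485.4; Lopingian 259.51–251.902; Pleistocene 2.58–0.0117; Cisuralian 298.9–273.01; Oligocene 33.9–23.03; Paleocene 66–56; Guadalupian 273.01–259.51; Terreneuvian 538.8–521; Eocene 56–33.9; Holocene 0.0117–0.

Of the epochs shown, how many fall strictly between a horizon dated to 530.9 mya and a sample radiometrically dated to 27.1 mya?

6

530.9 Ma sits inside the Terreneuvian (538.8–521) and 27.1 Ma inside the Oligocene (33.9–23.03); neither of those is wholly between the two dates.
The listed epochs lying completely between them are Furongian, Cisuralian, Guadalupian, Lopingian, Paleocene, Eocene — 6 in all.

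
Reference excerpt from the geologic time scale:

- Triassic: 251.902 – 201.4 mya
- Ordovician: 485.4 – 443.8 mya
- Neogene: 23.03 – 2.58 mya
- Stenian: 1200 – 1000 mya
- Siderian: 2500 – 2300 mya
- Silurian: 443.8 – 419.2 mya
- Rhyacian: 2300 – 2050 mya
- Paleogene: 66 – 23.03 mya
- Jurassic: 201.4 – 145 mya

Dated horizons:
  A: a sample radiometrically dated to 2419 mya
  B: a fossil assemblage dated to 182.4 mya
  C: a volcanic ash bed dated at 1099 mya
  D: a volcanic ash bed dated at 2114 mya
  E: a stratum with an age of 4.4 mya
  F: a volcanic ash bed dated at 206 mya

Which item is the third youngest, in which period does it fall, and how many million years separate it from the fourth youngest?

F, in the Triassic; 893 million years to C

Smaller Ma means younger, so youngest first: E 4.4 < B 182.4 < F 206 < C 1099 < D 2114 < A 2419.
Counting 3 along gives F (206 Ma); the excerpt puts that inside the Triassic, 251.902–201.4 Ma.
Next in line is C (1099 Ma), and 1099 − 206 = 893 Myr.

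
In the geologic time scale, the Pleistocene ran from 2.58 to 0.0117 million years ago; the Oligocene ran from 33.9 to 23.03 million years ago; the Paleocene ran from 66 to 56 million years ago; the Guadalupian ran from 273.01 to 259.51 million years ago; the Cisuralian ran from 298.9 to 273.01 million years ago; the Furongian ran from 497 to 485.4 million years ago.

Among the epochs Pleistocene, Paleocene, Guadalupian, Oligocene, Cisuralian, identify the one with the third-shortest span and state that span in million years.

Oligocene, 10.87 million years

Durations: Pleistocene 2.5683; Paleocene 10; Guadalupian 13.5; Oligocene 10.87; Cisuralian 25.89 Myr.
Sorted shortest-first: Pleistocene (2.5683), Paleocene (10), Oligocene (10.87), Guadalupian (13.5), Cisuralian (25.89).
The third shortest is Oligocene at 10.87 Myr.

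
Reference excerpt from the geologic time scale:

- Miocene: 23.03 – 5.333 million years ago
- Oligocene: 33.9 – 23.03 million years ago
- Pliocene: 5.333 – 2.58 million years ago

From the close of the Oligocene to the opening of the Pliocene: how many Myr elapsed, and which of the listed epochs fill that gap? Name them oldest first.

The Oligocene closes at 23.03 Ma and the Pliocene opens at 5.333 Ma, so the interval is 23.03 − 5.333 = 17.697 Myr.
An epoch fits inside if it starts at or after 23.03 Ma and ends at or before 5.333 Ma; oldest first that gives Miocene.

17.697 million years; Miocene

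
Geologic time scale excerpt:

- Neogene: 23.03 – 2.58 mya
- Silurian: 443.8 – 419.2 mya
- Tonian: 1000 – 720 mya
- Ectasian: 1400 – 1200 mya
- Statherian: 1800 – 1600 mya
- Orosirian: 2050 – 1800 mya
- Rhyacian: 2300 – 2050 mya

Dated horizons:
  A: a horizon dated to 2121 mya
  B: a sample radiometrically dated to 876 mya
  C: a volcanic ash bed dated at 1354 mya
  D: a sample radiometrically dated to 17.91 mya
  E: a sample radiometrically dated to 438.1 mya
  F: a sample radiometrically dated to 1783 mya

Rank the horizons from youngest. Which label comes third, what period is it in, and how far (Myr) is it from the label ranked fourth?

Sorted youngest-first by Ma: D (17.91), E (438.1), B (876), C (1354), F (1783), A (2121).
The third youngest is B at 876 Ma, which lies in 1000–720 Ma: the Tonian.
The fourth youngest is C at 1354 Ma; separation = |876 − 1354| = 478 Myr.

B, in the Tonian; 478 million years to C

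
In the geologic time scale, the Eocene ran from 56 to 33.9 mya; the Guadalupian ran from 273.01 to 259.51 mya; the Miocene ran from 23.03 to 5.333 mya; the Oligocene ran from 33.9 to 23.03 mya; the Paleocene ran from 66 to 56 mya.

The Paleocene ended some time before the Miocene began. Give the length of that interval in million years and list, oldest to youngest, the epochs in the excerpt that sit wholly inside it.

32.97 million years; Eocene, Oligocene

End of Paleocene = 56 Ma; start of Miocene = 23.03 Ma.
Gap = 56 − 23.03 = 32.97 Myr.
Epochs wholly inside 56–23.03 Ma: Eocene (56–33.9), Oligocene (33.9–23.03).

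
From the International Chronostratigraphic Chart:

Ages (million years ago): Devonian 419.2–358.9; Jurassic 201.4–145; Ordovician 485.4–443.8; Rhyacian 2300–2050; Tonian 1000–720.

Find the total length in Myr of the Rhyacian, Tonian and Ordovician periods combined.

571.6 million years

Duration is start − end for each: (2300 − 2050) + (1000 − 720) + (485.4 − 443.8).
That is 250 + 280 + 41.6, which totals 571.6 million years.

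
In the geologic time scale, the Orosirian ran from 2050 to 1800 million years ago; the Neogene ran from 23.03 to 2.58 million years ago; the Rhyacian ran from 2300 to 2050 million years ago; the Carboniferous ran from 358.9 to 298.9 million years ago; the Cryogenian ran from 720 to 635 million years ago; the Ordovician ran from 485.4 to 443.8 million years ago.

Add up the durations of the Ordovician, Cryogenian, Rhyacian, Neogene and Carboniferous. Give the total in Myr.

457.05 million years

Duration is start − end for each: (485.4 − 443.8) + (720 − 635) + (2300 − 2050) + (23.03 − 2.58) + (358.9 − 298.9).
That is 41.6 + 85 + 250 + 20.45 + 60, which totals 457.05 million years.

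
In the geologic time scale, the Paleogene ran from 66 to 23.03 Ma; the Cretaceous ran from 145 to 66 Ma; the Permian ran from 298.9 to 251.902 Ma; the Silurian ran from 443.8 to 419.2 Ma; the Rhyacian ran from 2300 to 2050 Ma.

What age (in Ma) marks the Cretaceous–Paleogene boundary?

The Cretaceous ends and the Paleogene begins at 66 Ma.

66 Ma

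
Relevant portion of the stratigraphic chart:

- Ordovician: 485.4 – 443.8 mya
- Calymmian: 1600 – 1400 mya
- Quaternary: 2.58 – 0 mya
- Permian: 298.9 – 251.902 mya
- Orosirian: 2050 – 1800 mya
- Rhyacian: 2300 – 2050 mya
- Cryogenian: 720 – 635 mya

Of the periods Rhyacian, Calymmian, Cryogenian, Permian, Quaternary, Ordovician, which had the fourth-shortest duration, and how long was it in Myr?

Start − end for each: Rhyacian 2300 − 2050 = 250; Calymmian 1600 − 1400 = 200; Cryogenian 720 − 635 = 85; Permian 298.9 − 251.902 = 46.998; Quaternary 2.58 − 0 = 2.58; Ordovician 485.4 − 443.8 = 41.6.
Ranking these from shortest: Quaternary < Ordovician < Permian < Cryogenian < Calymmian < Rhyacian.
Position 4 in that ranking is Cryogenian, which lasted 85 Myr.

Cryogenian, 85 million years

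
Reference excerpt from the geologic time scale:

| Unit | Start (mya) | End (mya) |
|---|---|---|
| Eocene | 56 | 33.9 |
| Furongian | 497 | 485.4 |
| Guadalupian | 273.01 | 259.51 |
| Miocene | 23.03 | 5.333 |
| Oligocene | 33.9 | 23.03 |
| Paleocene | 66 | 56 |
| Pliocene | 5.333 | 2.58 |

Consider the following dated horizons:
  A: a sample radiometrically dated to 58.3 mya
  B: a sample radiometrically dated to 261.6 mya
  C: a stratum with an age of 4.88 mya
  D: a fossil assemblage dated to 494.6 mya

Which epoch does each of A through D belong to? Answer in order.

A: 58.3 Ma lies in 66–56 Ma, so Paleocene.
B: 261.6 Ma lies in 273.01–259.51 Ma, so Guadalupian.
C: 4.88 Ma lies in 5.333–2.58 Ma, so Pliocene.
D: 494.6 Ma lies in 497–485.4 Ma, so Furongian.

A — Paleocene; B — Guadalupian; C — Pliocene; D — Furongian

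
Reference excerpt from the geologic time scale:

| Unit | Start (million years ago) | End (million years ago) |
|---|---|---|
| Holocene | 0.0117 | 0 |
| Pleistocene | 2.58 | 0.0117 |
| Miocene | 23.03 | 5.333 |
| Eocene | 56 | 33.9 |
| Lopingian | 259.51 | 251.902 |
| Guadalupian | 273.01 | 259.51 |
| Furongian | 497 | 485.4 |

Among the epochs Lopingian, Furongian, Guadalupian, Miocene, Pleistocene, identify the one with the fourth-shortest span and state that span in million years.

Guadalupian, 13.5 million years

Start − end for each: Lopingian 259.51 − 251.902 = 7.608; Furongian 497 − 485.4 = 11.6; Guadalupian 273.01 − 259.51 = 13.5; Miocene 23.03 − 5.333 = 17.697; Pleistocene 2.58 − 0.0117 = 2.5683.
Ranking these from shortest: Pleistocene < Lopingian < Furongian < Guadalupian < Miocene.
Position 4 in that ranking is Guadalupian, which lasted 13.5 Myr.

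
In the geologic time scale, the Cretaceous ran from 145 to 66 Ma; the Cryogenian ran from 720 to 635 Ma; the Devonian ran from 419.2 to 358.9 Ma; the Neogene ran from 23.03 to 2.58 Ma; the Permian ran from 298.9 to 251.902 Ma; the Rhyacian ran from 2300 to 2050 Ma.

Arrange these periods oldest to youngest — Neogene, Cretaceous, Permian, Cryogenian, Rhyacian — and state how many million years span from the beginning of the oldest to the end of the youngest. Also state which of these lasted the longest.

Rhyacian, Cryogenian, Permian, Cretaceous, Neogene; total span 2297.42 Myr; longest is Rhyacian

From the excerpt: Neogene 23.03–2.58; Cretaceous 145–66; Permian 298.9–251.902; Cryogenian 720–635; Rhyacian 2300–2050 (Ma).
Larger Ma is earlier, so the oldest is Rhyacian and the youngest is Neogene; oldest to youngest: Rhyacian, Cryogenian, Permian, Cretaceous, Neogene.
Oldest start 2300 minus youngest end 2.58 gives 2297.42 Myr overall.
Individual lengths (start − end): Rhyacian 250; Neogene 20.45; Cryogenian 85; Cretaceous 79; Permian 46.998. The largest is Rhyacian at 250 Myr.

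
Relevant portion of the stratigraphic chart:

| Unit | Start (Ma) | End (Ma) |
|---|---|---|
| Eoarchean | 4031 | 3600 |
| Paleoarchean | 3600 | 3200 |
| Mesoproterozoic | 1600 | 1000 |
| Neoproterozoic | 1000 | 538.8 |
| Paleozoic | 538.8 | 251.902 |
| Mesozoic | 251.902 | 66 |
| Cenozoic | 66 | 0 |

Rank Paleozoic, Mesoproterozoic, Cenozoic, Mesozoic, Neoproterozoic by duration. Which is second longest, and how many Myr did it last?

Start − end for each: Paleozoic 538.8 − 251.902 = 286.898; Mesoproterozoic 1600 − 1000 = 600; Cenozoic 66 − 0 = 66; Mesozoic 251.902 − 66 = 185.902; Neoproterozoic 1000 − 538.8 = 461.2.
Ranking these from longest: Mesoproterozoic > Neoproterozoic > Paleozoic > Mesozoic > Cenozoic.
Position 2 in that ranking is Neoproterozoic, which lasted 461.2 Myr.

Neoproterozoic, 461.2 million years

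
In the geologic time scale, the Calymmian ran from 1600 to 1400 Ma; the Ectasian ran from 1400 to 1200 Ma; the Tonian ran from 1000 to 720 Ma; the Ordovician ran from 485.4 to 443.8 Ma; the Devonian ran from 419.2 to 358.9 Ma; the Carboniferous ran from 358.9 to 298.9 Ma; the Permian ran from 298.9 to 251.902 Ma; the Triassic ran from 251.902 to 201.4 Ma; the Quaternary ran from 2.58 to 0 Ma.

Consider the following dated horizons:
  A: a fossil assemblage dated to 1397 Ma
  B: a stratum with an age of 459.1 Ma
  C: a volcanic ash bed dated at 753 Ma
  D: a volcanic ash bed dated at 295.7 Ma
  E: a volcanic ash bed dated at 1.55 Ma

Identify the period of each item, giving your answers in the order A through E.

A: 1397 Ma lies in 1400–1200 Ma, so Ectasian.
B: 459.1 Ma lies in 485.4–443.8 Ma, so Ordovician.
C: 753 Ma lies in 1000–720 Ma, so Tonian.
D: 295.7 Ma lies in 298.9–251.902 Ma, so Permian.
E: 1.55 Ma lies in 2.58–0 Ma, so Quaternary.

A — Ectasian; B — Ordovician; C — Tonian; D — Permian; E — Quaternary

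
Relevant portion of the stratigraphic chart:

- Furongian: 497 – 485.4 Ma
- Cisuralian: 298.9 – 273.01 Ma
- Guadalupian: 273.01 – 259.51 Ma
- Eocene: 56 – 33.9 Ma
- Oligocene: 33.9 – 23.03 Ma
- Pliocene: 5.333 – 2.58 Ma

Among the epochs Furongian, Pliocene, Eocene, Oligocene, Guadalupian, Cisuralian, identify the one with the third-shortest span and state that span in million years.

Furongian, 11.6 million years

Start − end for each: Furongian 497 − 485.4 = 11.6; Pliocene 5.333 − 2.58 = 2.753; Eocene 56 − 33.9 = 22.1; Oligocene 33.9 − 23.03 = 10.87; Guadalupian 273.01 − 259.51 = 13.5; Cisuralian 298.9 − 273.01 = 25.89.
Ranking these from shortest: Pliocene < Oligocene < Furongian < Guadalupian < Eocene < Cisuralian.
Position 3 in that ranking is Furongian, which lasted 11.6 Myr.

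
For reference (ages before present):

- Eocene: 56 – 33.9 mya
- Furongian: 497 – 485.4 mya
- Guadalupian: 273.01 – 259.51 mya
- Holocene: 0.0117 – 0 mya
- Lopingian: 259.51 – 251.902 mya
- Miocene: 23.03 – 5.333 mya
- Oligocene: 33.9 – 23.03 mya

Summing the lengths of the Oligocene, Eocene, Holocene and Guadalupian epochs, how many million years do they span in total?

46.4817 million years

Duration is start − end for each: (33.9 − 23.03) + (56 − 33.9) + (0.0117 − 0) + (273.01 − 259.51).
That is 10.87 + 22.1 + 0.0117 + 13.5, which totals 46.4817 million years.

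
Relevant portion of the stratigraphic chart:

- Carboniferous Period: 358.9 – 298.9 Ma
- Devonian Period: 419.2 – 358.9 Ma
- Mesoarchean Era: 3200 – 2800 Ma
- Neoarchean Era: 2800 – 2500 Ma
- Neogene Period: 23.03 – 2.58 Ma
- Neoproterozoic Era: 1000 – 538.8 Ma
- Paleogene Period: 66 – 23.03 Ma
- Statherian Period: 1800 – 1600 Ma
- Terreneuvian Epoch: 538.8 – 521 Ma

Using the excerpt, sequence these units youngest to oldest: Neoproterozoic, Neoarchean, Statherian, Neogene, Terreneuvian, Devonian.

Neogene, then Devonian, then Terreneuvian, then Neoproterozoic, then Statherian, then Neoarchean

Sorting by start age (ascending Ma, since larger Ma = older): Neogene start 23.03, Devonian start 419.2, Terreneuvian start 538.8, Neoproterozoic start 1000, Statherian start 1800, Neoarchean start 2800.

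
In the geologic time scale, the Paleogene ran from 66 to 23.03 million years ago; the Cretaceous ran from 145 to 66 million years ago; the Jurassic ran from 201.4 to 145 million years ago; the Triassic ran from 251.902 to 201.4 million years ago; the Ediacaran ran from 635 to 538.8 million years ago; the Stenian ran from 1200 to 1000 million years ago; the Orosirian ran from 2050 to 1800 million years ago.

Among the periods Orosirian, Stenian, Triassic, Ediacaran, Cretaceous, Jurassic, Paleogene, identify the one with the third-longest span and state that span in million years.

Durations: Orosirian 250; Stenian 200; Triassic 50.502; Ediacaran 96.2; Cretaceous 79; Jurassic 56.4; Paleogene 42.97 Myr.
Sorted longest-first: Orosirian (250), Stenian (200), Ediacaran (96.2), Cretaceous (79), Jurassic (56.4), Triassic (50.502), Paleogene (42.97).
The third longest is Ediacaran at 96.2 Myr.

Ediacaran, 96.2 million years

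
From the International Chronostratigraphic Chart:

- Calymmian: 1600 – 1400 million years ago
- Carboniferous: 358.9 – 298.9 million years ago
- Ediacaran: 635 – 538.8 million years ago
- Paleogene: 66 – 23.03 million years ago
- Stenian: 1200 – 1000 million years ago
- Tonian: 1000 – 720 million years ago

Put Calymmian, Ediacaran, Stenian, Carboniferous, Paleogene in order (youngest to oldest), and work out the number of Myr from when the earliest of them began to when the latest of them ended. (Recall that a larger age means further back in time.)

Paleogene, Carboniferous, Ediacaran, Stenian, Calymmian; total span 1576.97 Myr

From the excerpt: Calymmian 1600–1400; Ediacaran 635–538.8; Stenian 1200–1000; Carboniferous 358.9–298.9; Paleogene 66–23.03 (Ma).
Larger Ma is earlier, so the oldest is Calymmian and the youngest is Paleogene; youngest to oldest: Paleogene, Carboniferous, Ediacaran, Stenian, Calymmian.
Oldest start 1600 minus youngest end 23.03 gives 1576.97 Myr overall.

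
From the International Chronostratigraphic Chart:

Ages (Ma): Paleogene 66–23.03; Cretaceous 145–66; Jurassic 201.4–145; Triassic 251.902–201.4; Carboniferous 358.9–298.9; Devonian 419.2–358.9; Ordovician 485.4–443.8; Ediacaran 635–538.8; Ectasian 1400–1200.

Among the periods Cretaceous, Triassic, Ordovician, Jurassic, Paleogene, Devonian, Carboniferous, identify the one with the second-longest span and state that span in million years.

Start − end for each: Cretaceous 145 − 66 = 79; Triassic 251.902 − 201.4 = 50.502; Ordovician 485.4 − 443.8 = 41.6; Jurassic 201.4 − 145 = 56.4; Paleogene 66 − 23.03 = 42.97; Devonian 419.2 − 358.9 = 60.3; Carboniferous 358.9 − 298.9 = 60.
Ranking these from longest: Cretaceous > Devonian > Carboniferous > Jurassic > Triassic > Paleogene > Ordovician.
Position 2 in that ranking is Devonian, which lasted 60.3 Myr.

Devonian, 60.3 million years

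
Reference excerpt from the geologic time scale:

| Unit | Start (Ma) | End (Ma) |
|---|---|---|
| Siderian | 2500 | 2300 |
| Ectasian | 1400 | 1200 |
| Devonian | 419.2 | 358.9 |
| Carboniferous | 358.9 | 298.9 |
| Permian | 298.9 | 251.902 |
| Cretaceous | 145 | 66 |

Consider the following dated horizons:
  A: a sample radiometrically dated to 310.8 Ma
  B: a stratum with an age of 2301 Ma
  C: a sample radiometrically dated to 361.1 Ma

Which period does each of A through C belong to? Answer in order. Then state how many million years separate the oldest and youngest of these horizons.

Match each age against the start–end ranges in the excerpt: A = 310.8 Ma → Carboniferous (358.9–298.9); B = 2301 Ma → Siderian (2500–2300); C = 361.1 Ma → Devonian (419.2–358.9).
The largest age is 2301 Ma and the smallest is 310.8 Ma; their difference is 1990.2 Myr.

A — Carboniferous; B — Siderian; C — Devonian; span 1990.2 million years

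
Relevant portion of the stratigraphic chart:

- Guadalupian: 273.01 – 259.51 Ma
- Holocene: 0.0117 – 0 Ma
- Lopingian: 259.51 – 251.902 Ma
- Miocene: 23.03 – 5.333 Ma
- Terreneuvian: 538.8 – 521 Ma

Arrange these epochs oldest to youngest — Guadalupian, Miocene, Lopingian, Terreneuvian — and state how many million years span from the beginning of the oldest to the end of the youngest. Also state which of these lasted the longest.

From the excerpt: Guadalupian 273.01–259.51; Miocene 23.03–5.333; Lopingian 259.51–251.902; Terreneuvian 538.8–521 (Ma).
Larger Ma is earlier, so the oldest is Terreneuvian and the youngest is Miocene; oldest to youngest: Terreneuvian, Guadalupian, Lopingian, Miocene.
Oldest start 538.8 minus youngest end 5.333 gives 533.467 Myr overall.
Individual lengths (start − end): Lopingian 7.608; Terreneuvian 17.8; Miocene 17.697; Guadalupian 13.5. The largest is Terreneuvian at 17.8 Myr.

Terreneuvian, Guadalupian, Lopingian, Miocene; total span 533.467 Myr; longest is Terreneuvian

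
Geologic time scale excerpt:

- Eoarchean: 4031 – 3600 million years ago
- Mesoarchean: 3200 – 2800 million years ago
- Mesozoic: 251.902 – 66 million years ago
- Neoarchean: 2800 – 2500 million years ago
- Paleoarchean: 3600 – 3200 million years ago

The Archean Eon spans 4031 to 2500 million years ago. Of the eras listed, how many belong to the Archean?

Eras inside 4031–2500 Ma: Eoarchean, Paleoarchean, Mesoarchean, Neoarchean — 4 in total.

4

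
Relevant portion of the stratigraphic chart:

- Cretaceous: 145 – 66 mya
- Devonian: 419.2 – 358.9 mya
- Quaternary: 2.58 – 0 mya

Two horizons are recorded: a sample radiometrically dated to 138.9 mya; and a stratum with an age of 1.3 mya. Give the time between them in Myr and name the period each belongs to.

137.6 million years apart; the first in the Cretaceous, the second in the Quaternary

Elapsed time: 138.9 − 1.3 = 137.6 Myr.
138.9 Ma lies within 145–66 Ma: Cretaceous.
1.3 Ma lies within 2.58–0 Ma: Quaternary.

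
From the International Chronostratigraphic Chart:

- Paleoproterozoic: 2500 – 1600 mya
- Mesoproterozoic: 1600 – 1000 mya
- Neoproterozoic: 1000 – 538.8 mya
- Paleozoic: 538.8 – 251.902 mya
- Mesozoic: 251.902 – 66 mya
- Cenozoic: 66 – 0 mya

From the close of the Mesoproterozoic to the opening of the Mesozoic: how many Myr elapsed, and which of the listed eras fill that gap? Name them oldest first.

The Mesoproterozoic closes at 1000 Ma and the Mesozoic opens at 251.902 Ma, so the interval is 1000 − 251.902 = 748.098 Myr.
An era fits inside if it starts at or after 1000 Ma and ends at or before 251.902 Ma; oldest first that gives Neoproterozoic, Paleozoic.

748.098 million years; Neoproterozoic, Paleozoic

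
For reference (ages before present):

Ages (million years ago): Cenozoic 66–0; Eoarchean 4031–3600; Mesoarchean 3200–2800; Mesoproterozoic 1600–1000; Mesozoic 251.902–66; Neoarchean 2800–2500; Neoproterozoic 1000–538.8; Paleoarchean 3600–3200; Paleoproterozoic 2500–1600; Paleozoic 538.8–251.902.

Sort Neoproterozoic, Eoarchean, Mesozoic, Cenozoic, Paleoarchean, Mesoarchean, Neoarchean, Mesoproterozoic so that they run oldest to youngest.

The oldest of these is Eoarchean (starts 4031 Ma) and the youngest is Cenozoic (ends 0 Ma).
In between, by decreasing start age: Paleoarchean (3600), Mesoarchean (3200), Neoarchean (2800), Mesoproterozoic (1600), Neoproterozoic (1000), Mesozoic (251.902).

Eoarchean, then Paleoarchean, then Mesoarchean, then Neoarchean, then Mesoproterozoic, then Neoproterozoic, then Mesozoic, then Cenozoic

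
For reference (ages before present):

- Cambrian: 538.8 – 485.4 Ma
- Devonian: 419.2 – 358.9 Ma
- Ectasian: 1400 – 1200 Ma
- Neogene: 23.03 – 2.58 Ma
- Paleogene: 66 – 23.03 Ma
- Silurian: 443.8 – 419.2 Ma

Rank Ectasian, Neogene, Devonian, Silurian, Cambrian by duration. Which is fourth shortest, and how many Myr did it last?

Devonian, 60.3 million years

Start − end for each: Ectasian 1400 − 1200 = 200; Neogene 23.03 − 2.58 = 20.45; Devonian 419.2 − 358.9 = 60.3; Silurian 443.8 − 419.2 = 24.6; Cambrian 538.8 − 485.4 = 53.4.
Ranking these from shortest: Neogene < Silurian < Cambrian < Devonian < Ectasian.
Position 4 in that ranking is Devonian, which lasted 60.3 Myr.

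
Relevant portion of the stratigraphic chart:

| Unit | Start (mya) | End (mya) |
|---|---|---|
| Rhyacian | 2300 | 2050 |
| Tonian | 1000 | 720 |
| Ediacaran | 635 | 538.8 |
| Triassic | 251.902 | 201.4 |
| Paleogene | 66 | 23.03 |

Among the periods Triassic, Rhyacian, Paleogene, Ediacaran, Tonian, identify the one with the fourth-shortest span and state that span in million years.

Start − end for each: Triassic 251.902 − 201.4 = 50.502; Rhyacian 2300 − 2050 = 250; Paleogene 66 − 23.03 = 42.97; Ediacaran 635 − 538.8 = 96.2; Tonian 1000 − 720 = 280.
Ranking these from shortest: Paleogene < Triassic < Ediacaran < Rhyacian < Tonian.
Position 4 in that ranking is Rhyacian, which lasted 250 Myr.

Rhyacian, 250 million years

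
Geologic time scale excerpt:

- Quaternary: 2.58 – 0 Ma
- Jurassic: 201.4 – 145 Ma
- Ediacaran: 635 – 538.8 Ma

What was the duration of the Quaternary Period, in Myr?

2.58 million years

2.58 − 0 = 2.58 million years.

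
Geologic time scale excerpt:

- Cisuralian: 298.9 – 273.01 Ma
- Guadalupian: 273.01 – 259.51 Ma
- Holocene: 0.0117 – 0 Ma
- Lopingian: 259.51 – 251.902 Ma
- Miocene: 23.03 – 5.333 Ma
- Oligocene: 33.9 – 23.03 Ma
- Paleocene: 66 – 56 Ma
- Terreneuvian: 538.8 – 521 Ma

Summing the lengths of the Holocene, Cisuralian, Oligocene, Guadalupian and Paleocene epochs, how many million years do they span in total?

60.2717 million years

Each duration: Holocene = 0.0117; Cisuralian = 25.89; Oligocene = 10.87; Guadalupian = 13.5; Paleocene = 10.
Sum: 0.0117 + 25.89 + 10.87 + 13.5 + 10 = 60.2717 Myr.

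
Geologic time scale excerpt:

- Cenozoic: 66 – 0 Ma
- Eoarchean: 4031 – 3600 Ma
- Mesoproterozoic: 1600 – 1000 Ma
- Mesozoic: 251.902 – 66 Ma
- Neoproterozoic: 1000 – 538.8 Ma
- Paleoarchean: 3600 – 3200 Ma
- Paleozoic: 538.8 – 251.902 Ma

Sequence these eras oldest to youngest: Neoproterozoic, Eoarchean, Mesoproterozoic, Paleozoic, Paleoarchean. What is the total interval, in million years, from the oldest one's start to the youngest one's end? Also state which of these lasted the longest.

Eoarchean → Paleoarchean → Mesoproterozoic → Neoproterozoic → Paleozoic; total span 3779.098 Myr; longest is Mesoproterozoic

Start ages (Ma): Eoarchean 4031, Paleoarchean 3600, Mesoproterozoic 1600, Neoproterozoic 1000, Paleozoic 538.8.
Ordered oldest to youngest: Eoarchean, Paleoarchean, Mesoproterozoic, Neoproterozoic, Paleozoic.
Span = 4031 − 251.902 = 3779.098 Myr.
Durations: Paleozoic 286.898, Paleoarchean 400, Neoproterozoic 461.2, Eoarchean 431, Mesoproterozoic 600 → longest is Mesoproterozoic (600 Myr).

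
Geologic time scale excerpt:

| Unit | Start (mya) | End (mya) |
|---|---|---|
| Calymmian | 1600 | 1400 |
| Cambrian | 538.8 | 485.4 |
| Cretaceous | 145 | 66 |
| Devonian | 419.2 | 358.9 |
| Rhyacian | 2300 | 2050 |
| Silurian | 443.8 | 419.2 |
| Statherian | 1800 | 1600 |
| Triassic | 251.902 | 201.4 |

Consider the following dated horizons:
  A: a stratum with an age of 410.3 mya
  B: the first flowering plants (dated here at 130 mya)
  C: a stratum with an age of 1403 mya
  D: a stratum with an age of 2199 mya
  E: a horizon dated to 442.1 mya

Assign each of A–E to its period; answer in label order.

A — Devonian; B — Cretaceous; C — Calymmian; D — Rhyacian; E — Silurian

Match each age against the start–end ranges in the excerpt: A = 410.3 Ma → Devonian (419.2–358.9); B = 130 Ma → Cretaceous (145–66); C = 1403 Ma → Calymmian (1600–1400); D = 2199 Ma → Rhyacian (2300–2050); E = 442.1 Ma → Silurian (443.8–419.2).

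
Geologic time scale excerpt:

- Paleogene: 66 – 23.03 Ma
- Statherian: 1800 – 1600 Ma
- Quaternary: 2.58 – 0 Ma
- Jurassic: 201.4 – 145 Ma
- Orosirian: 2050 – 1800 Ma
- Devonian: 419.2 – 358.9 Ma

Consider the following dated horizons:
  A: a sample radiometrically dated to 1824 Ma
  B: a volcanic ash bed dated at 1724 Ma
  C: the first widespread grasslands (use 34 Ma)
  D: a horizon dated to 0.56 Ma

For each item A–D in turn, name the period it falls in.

A: 1824 Ma lies in 2050–1800 Ma, so Orosirian.
B: 1724 Ma lies in 1800–1600 Ma, so Statherian.
C: 34 Ma lies in 66–23.03 Ma, so Paleogene.
D: 0.56 Ma lies in 2.58–0 Ma, so Quaternary.

A — Orosirian; B — Statherian; C — Paleogene; D — Quaternary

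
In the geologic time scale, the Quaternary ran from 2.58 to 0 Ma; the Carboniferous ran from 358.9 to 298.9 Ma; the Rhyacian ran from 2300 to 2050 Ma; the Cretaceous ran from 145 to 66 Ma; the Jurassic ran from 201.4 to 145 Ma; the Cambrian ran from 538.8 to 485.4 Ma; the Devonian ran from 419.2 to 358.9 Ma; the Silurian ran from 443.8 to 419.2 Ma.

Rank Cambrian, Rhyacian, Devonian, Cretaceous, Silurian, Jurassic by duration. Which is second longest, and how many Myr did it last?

Cretaceous, 79 million years

Durations: Cambrian 53.4; Rhyacian 250; Devonian 60.3; Cretaceous 79; Silurian 24.6; Jurassic 56.4 Myr.
Sorted longest-first: Rhyacian (250), Cretaceous (79), Devonian (60.3), Jurassic (56.4), Cambrian (53.4), Silurian (24.6).
The second longest is Cretaceous at 79 Myr.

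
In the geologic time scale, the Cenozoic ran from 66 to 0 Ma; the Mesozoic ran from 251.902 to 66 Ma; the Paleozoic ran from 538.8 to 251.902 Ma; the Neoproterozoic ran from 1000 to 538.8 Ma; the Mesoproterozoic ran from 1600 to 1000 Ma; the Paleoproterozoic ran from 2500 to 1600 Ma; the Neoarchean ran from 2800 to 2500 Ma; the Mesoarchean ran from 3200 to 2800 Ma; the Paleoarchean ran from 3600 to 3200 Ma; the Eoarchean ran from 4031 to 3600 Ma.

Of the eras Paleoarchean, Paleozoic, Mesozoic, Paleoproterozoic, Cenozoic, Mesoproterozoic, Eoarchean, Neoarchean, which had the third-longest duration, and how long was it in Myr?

Eoarchean, 431 million years

Durations: Paleoarchean 400; Paleozoic 286.898; Mesozoic 185.902; Paleoproterozoic 900; Cenozoic 66; Mesoproterozoic 600; Eoarchean 431; Neoarchean 300 Myr.
Sorted longest-first: Paleoproterozoic (900), Mesoproterozoic (600), Eoarchean (431), Paleoarchean (400), Neoarchean (300), Paleozoic (286.898), Mesozoic (185.902), Cenozoic (66).
The third longest is Eoarchean at 431 Myr.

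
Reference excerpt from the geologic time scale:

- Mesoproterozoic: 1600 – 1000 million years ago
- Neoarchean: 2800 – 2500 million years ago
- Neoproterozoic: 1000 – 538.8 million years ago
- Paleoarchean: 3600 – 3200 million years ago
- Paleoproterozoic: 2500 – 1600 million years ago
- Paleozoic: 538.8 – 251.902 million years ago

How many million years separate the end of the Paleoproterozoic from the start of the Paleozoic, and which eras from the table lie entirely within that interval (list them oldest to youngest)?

1061.2 million years; Mesoproterozoic, Neoproterozoic

The Paleoproterozoic closes at 1600 Ma and the Paleozoic opens at 538.8 Ma, so the interval is 1600 − 538.8 = 1061.2 Myr.
An era fits inside if it starts at or after 1600 Ma and ends at or before 538.8 Ma; oldest first that gives Mesoproterozoic, Neoproterozoic.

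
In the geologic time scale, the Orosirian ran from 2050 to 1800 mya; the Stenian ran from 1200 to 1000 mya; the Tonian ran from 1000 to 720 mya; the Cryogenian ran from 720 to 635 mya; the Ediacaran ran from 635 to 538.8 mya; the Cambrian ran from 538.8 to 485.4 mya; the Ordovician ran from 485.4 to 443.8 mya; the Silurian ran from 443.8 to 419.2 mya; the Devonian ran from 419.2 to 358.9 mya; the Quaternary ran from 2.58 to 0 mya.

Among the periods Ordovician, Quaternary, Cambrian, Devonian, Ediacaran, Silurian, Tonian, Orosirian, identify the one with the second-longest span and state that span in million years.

Durations: Ordovician 41.6; Quaternary 2.58; Cambrian 53.4; Devonian 60.3; Ediacaran 96.2; Silurian 24.6; Tonian 280; Orosirian 250 Myr.
Sorted longest-first: Tonian (280), Orosirian (250), Ediacaran (96.2), Devonian (60.3), Cambrian (53.4), Ordovician (41.6), Silurian (24.6), Quaternary (2.58).
The second longest is Orosirian at 250 Myr.

Orosirian, 250 million years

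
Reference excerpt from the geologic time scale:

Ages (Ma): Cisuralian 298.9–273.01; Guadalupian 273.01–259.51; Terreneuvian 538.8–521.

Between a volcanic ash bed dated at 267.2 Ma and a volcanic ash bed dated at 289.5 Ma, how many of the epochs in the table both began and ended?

Checking each listed span, none has both start < 289.5 Ma and end > 267.2 Ma — every epoch straddles one of the two dates or lies outside them — so the count is 0.

0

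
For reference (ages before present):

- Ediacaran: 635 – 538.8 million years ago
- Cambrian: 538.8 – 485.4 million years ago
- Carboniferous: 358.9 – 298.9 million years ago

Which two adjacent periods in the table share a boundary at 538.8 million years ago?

The Ediacaran ends at 538.8 million years ago and the Cambrian begins at 538.8 million years ago, so they share that boundary.

Ediacaran and Cambrian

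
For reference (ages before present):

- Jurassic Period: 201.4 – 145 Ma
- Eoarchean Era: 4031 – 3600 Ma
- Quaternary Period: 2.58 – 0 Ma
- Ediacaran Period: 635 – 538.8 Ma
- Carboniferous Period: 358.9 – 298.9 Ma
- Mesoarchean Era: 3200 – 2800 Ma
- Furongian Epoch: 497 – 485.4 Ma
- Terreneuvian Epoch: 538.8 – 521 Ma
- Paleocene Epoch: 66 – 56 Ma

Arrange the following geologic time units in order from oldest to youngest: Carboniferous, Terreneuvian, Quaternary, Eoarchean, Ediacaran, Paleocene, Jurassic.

Sorting by start age (descending Ma, since larger Ma = older): Eoarchean began 4031, Ediacaran began 635, Terreneuvian began 538.8, Carboniferous began 358.9, Jurassic began 201.4, Paleocene began 66, Quaternary began 2.58.

Eoarchean, then Ediacaran, then Terreneuvian, then Carboniferous, then Jurassic, then Paleocene, then Quaternary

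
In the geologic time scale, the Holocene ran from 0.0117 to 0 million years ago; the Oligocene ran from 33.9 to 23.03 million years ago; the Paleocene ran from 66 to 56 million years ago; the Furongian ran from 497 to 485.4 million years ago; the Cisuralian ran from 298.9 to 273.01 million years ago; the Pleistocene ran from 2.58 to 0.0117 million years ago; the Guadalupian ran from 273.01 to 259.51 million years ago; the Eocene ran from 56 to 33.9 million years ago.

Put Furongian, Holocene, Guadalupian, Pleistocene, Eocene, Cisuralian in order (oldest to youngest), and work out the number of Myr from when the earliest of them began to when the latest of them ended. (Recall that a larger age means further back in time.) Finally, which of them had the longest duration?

Furongian, Cisuralian, Guadalupian, Eocene, Pleistocene, Holocene; total span 497 Myr; longest is Cisuralian

Start ages (Ma): Furongian 497, Cisuralian 298.9, Guadalupian 273.01, Eocene 56, Pleistocene 2.58, Holocene 0.0117.
Ordered oldest to youngest: Furongian, Cisuralian, Guadalupian, Eocene, Pleistocene, Holocene.
Span = 497 − 0 = 497 Myr.
Durations: Guadalupian 13.5, Cisuralian 25.89, Pleistocene 2.5683, Holocene 0.0117, Eocene 22.1, Furongian 11.6 → longest is Cisuralian (25.89 Myr).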